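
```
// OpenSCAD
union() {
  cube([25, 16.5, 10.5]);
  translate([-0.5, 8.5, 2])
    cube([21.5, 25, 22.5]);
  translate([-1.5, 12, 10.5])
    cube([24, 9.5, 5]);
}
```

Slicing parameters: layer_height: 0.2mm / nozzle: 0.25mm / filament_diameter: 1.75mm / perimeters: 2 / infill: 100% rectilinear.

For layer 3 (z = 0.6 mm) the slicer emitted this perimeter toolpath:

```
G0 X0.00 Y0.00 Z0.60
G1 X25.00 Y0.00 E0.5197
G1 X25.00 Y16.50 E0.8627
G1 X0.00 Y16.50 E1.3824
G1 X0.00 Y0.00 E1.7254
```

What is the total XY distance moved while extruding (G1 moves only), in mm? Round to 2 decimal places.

Sum the Euclidean lengths of each G1 segment: total = 83.00 mm.

83.00 mm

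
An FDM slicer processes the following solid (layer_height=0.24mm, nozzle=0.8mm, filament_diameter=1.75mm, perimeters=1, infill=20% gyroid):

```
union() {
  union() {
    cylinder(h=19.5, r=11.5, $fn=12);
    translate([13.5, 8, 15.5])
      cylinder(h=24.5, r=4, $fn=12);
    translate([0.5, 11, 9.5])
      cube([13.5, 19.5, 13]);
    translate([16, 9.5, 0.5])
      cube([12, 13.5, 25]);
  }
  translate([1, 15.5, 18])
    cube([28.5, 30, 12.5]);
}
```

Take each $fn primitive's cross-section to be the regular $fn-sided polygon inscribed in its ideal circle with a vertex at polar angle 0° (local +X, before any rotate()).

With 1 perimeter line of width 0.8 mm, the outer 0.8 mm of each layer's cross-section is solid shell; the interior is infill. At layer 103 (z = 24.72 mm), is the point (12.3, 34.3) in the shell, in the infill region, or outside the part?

infill

At z = 24.72 mm: the cylinder is not intersected at this z (z outside [0, 19.5]); the cylinder at (13.5, 8): section is a regular 12-gon, circumradius r=4; the cube at (0.5, 11) is not intersected at this z (z outside [9.5, 22.5]); the cube at (16, 9.5) (footprint 12×13.5) is included at this height; Taking the union: the regions partially overlap (shared area 0.98 mm²), so overlapping operands fuse into one piece — 1 connected region; the cube at (1, 15.5) (footprint 28.5×30) is included at this height; Taking the union: the regions partially overlap (shared area 90.00 mm²), so overlapping operands fuse into one piece — 1 connected region. Overall, the cross-section is a single solid region. The nearest boundary edge runs (1.00, 45.50)→(29.50, 45.50); distance from the point to it = 11.20 mm. The point is inside the cross-section and 11.20 mm from the nearest boundary — more than the 0.8 mm shell width (1 × 0.8), so it's in the infill interior.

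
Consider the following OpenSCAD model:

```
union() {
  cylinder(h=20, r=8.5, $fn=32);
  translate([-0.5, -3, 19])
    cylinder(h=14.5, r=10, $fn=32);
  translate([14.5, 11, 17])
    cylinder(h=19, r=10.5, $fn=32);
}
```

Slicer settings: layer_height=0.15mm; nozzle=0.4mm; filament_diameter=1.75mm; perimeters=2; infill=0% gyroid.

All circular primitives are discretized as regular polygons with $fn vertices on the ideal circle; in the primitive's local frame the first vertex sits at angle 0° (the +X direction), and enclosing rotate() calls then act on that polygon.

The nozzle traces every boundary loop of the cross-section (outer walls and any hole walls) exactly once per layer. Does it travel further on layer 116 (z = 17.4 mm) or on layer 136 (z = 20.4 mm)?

layer 136 (z = 20.4 mm)

Layer 116 (z = 17.4): the r=8.5 cylinder contributes a regular 32-gon of circumradius 8.5 (perimeter = 2·32·8.500·sin(180°/32) = 53.32 mm); the cylinder at (-0.5, -3) is not intersected at this z (z outside [19, 33.5]); the r=10.5 cylinder at (14.5, 11) gives a regular 32-gon of circumradius 10.5 (constant along its height) (perimeter = 2·32·10.500·sin(180°/32) = 65.87 mm); Combining (union): the regions partially overlap (shared area 2.57 mm²), so the edge portions inside another operand are dropped and the merged outline is re-measured after clipping — boundary = 108.52 mm. So its perimeter = 108.52 mm. Layer 136 (z = 20.4): the cylinder is absent (z outside [0, 20]); the r=10 cylinder at (-0.5, -3) contributes a regular 32-gon of circumradius 10 (perimeter = 2·32·10.000·sin(180°/32) = 62.73 mm); the r=10.5 cylinder at (14.5, 11) contributes a regular 32-gon of circumradius 10.5 (perimeter = 2·32·10.500·sin(180°/32) = 65.87 mm); Merging all regions: the 2 present regions are separate (no shared area or edge), so areas and boundary lengths simply add and each stays a separate island — boundary = 128.60 mm. So its perimeter = 128.60 mm. Layer 136 is larger (128.60 vs 108.52 mm).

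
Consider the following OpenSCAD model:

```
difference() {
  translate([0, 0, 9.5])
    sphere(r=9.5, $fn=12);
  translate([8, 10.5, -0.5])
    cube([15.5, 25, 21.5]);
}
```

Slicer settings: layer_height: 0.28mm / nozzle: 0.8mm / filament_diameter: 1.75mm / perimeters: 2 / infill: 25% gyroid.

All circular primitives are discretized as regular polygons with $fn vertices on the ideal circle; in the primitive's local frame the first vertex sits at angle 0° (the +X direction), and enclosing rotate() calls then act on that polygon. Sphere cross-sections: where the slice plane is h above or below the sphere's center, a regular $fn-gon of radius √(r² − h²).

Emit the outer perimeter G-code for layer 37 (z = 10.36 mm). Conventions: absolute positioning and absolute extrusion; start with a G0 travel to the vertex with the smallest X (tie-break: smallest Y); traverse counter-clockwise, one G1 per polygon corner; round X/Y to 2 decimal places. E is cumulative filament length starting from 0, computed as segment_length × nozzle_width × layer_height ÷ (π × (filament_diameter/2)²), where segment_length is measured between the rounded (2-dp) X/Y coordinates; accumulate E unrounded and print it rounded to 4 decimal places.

G0 X-9.46 Y0.00 Z10.36
G1 X-8.19 Y-4.73 E0.4561
G1 X-4.73 Y-8.19 E0.9118
G1 X0.00 Y-9.46 E1.3679
G1 X4.73 Y-8.19 E1.8240
G1 X8.19 Y-4.73 E2.2797
G1 X9.46 Y0.00 E2.7358
G1 X8.19 Y4.73 E3.1919
G1 X4.73 Y8.19 E3.6476
G1 X0.00 Y9.46 E4.1037
G1 X-4.73 Y8.19 E4.5598
G1 X-8.19 Y4.73 E5.0155
G1 X-9.46 Y0.00 E5.4716

At z = 10.36 mm: the sphere: section is a regular 12-gon, circumradius = √(r²−h²) = √(9.5²−0.86²) = 9.461; the cube at (8, 10.5) (footprint 15.5×25) is included at this height; Subtracting the remaining from the first: starting from the r=9.5 sphere, the 15.5×25 cube at (8, 10.5) misses the remaining region (no effect) — 1 connected region. The outline is a single polygon with 12 vertices. Extrusion per mm of travel: 0.8 × 0.28 / (π × 0.875²) = 0.093128. Accumulating E over each segment gives final E = 5.4716.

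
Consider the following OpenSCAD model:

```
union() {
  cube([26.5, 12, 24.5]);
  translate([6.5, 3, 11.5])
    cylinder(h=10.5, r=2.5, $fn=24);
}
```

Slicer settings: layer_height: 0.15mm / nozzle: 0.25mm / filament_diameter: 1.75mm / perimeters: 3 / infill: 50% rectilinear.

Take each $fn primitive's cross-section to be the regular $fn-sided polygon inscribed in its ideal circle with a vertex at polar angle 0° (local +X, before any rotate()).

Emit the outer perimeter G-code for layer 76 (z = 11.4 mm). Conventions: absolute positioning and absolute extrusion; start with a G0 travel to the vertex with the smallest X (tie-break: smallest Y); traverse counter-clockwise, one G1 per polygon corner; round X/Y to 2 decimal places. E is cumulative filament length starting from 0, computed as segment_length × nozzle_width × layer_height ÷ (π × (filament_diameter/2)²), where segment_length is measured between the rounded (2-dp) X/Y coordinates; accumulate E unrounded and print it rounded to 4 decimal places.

G0 X0.00 Y0.00 Z11.40
G1 X26.50 Y0.00 E0.4132
G1 X26.50 Y12.00 E0.6002
G1 X0.00 Y12.00 E1.0134
G1 X0.00 Y0.00 E1.2005

At z = 11.4 mm: the cube is present — its section is the full 26.5×12 rectangle; the cylinder at (6.5, 3) does not reach this height (z outside [11.5, 22]); Merging all regions: only the 26.5×12 cube is present, so the union is just that shape — 1 connected region. The outline is a single polygon with 4 vertices. Extrusion per mm of travel: 0.25 × 0.15 / (π × 0.875²) = 0.015591. Accumulating E over each segment gives final E = 1.2005.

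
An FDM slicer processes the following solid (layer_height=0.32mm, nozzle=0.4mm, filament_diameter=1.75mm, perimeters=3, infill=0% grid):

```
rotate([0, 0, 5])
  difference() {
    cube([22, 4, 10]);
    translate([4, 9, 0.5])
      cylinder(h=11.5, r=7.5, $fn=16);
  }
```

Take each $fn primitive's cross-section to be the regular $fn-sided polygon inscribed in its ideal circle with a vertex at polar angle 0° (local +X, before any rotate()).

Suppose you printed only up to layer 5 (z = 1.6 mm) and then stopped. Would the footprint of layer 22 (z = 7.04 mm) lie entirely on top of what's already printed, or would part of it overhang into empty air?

Compare the two slices. At z = 1.6: the cube (footprint 22×4) is included at this height (area 88.00 mm²); the cylinder at (4, 9): section is a regular 16-gon, circumradius r=7.5 (area = (16/2)·7.500²·sin(360°/16) = 172.21 mm²); Taking the first minus the rest: starting from the 22×4 cube (88.00 mm²), the r=7.5 cylinder at (4, 9) partially overlaps it — only the 17.21 mm² overlap (of its 172.21 mm²) is removed, clipping the outline — area = 70.79 mm²; (whole slice rotated 5° about Z — lengths, areas and connectivity unchanged). At z = 7.04: the cube is present — its section is the full 22×4 rectangle (area 88.00 mm²); the cylinder at (4, 9): section is a regular 16-gon, circumradius r=7.5 (area = (16/2)·7.500²·sin(360°/16) = 172.21 mm²); Subtracting the remaining from the first: starting from the 22×4 cube (88.00 mm²), the r=7.5 cylinder at (4, 9) partially overlaps it — only the 17.21 mm² overlap (of its 172.21 mm²) is removed, clipping the outline — area = 70.79 mm²; (whole slice rotated 5° about Z — lengths, areas and connectivity unchanged). Checking containment: the cross-section at z = 7.04 is a subset of the cross-section at z = 1.6.

entirely on top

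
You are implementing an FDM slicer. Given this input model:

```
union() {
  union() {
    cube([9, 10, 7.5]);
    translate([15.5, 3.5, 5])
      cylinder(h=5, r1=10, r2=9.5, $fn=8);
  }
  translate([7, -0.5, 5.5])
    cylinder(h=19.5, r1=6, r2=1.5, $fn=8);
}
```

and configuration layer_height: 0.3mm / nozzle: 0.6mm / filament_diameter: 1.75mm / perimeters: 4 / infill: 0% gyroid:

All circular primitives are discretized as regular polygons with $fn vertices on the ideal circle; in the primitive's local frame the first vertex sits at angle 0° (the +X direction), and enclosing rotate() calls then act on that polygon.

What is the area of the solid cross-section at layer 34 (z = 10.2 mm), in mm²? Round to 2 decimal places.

At z = 10.2 mm: the cube is absent (z outside [0, 7.5]); the cone at (15.5, 3.5) is not intersected at this z (z outside [5, 10]); Combining (union): nothing is present at this height; the cone at (7, -0.5) (r1=6→r2=1.5) has section circumradius 4.915 here — a regular 8-gon (area = (8/2)·4.915²·sin(360°/8) = 68.34 mm²); Merging all regions: only the cone at (7, -0.5) is present, so the union is just that shape — area = 68.34 mm². Overall, the cross-section is a single solid region. Net area = 68.34 mm².

68.34 mm²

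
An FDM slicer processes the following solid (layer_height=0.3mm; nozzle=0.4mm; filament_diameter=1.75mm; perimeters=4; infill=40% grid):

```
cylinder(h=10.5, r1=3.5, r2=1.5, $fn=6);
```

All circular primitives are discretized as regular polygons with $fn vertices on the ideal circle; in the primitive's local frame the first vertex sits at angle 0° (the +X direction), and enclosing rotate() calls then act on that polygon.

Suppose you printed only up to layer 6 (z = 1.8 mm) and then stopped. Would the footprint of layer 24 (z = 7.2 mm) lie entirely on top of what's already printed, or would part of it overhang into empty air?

entirely on top

Compare the two slices. At z = 1.8: the cone contributes a regular 6-gon of circumradius 3.157 (interpolated between r1=3.5 and r2=1.5 at t=0.171) (area = (6/2)·3.157²·sin(360°/6) = 25.90 mm²). At z = 7.2: the cone (r1=3.5→r2=1.5) has section circumradius 2.129 here — a regular 6-gon (area = (6/2)·2.129²·sin(360°/6) = 11.77 mm²). Checking containment: the cross-section at z = 7.2 is a subset of the cross-section at z = 1.8.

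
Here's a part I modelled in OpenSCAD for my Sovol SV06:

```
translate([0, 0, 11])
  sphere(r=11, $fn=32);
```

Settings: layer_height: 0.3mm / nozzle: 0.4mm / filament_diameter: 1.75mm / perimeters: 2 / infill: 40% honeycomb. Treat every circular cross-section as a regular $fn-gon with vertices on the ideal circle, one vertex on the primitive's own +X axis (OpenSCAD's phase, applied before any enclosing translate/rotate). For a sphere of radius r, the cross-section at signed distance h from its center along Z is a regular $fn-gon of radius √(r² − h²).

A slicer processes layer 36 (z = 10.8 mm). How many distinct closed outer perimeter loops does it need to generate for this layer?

1

At z = 10.8 mm: the sphere: section is a regular 32-gon, circumradius = √(r²−h²) = √(11²−0.2²) = 10.998. The result has 1 disconnected region.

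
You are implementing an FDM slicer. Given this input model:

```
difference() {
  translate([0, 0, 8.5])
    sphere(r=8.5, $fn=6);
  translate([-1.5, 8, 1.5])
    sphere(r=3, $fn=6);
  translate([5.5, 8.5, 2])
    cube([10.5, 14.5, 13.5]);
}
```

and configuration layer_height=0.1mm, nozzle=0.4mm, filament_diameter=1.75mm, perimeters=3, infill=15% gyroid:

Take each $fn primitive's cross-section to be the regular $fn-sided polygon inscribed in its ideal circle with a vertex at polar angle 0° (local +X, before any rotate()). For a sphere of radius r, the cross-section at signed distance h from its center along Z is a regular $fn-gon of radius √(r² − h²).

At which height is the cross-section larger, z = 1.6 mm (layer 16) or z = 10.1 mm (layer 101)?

layer 101 (z = 10.1 mm)

Layer 16 (z = 1.6): the sphere: section is a regular 6-gon, circumradius = √(r²−h²) = √(8.5²−6.9²) = 4.964 (area = (6/2)·4.964²·sin(360°/6) = 64.02 mm²); the r=3 sphere at (-1.5, 8) contributes a regular 6-gon of circumradius √(3²−0.1²) = 2.998 (area = (6/2)·2.998²·sin(360°/6) = 23.36 mm²); the cube at (5.5, 8.5) is absent (z outside [2, 15.5]); Subtracting the remaining from the first: starting from the r=8.5 sphere (64.02 mm²), the r=3 sphere at (-1.5, 8) misses the remaining region (no effect) — area = 64.02 mm². So its area = 64.02 mm². Layer 101 (z = 10.1): the sphere: section is a regular 6-gon, circumradius = √(r²−h²) = √(8.5²−1.6²) = 8.348 (area = (6/2)·8.348²·sin(360°/6) = 181.06 mm²); the sphere at (-1.5, 8) is not intersected at this z (|z−center|=8.600 > r=3); the cube at (5.5, 8.5) (footprint 10.5×14.5) is included at this height (area 152.25 mm²); Subtracting the remaining from the first: starting from the r=8.5 sphere (181.06 mm²), the 10.5×14.5 cube at (5.5, 8.5) misses the remaining region (no effect) — area = 181.06 mm². So its area = 181.06 mm². Layer 101 is larger (181.06 vs 64.02 mm²).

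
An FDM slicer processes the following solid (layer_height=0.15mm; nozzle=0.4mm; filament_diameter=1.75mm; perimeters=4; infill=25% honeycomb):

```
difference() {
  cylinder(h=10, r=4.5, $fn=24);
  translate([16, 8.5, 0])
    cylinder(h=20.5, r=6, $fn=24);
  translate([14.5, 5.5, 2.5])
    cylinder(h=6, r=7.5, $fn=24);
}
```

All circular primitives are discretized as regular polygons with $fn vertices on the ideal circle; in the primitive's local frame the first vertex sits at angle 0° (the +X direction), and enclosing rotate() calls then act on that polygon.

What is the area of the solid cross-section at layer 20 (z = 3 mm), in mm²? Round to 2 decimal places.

62.89 mm²

At z = 3 mm: the r=4.5 cylinder gives a regular 24-gon of circumradius 4.5 (constant along its height) (area = (24/2)·4.500²·sin(360°/24) = 62.89 mm²); the r=6 cylinder at (16, 8.5) gives a regular 24-gon of circumradius 6 (constant along its height) (area = (24/2)·6.000²·sin(360°/24) = 111.81 mm²); the r=7.5 cylinder at (14.5, 5.5) gives a regular 24-gon of circumradius 7.5 (constant along its height) (area = (24/2)·7.500²·sin(360°/24) = 174.70 mm²); After the difference (first − rest): starting from the r=4.5 cylinder (62.89 mm²), the r=6 cylinder at (16, 8.5) misses the remaining region (no effect); the r=7.5 cylinder at (14.5, 5.5) misses the remaining region (no effect) — area = 62.89 mm². Overall, the cross-section is a single solid region. Net area = 62.89 mm².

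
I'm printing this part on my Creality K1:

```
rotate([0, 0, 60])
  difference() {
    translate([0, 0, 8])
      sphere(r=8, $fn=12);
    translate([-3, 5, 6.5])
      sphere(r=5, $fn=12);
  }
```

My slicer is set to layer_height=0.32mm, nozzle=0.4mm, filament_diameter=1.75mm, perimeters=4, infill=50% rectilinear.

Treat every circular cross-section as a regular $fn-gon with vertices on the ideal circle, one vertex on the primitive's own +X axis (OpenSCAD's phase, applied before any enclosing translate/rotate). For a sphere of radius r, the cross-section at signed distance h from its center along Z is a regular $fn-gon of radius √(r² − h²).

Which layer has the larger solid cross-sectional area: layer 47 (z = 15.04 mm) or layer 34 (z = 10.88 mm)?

layer 34 (z = 10.88 mm)

Layer 47 (z = 15.04): the r=8 sphere slices to a regular 12-gon of circumradius 3.800 (√(r²−h²) with h=7.04 from center) (area = (12/2)·3.800²·sin(360°/12) = 43.32 mm²); the sphere at (-3, 5) is absent (|z−center|=8.540 > r=5); Subtracting the remaining from the first: none of the subtracted shapes is present at this height, so the r=8 sphere is unchanged — area = 43.32 mm²; (rotated 60° about Z; rotation is an isometry so areas/perimeters/island counts are preserved). So its area = 43.32 mm². Layer 34 (z = 10.88): the sphere: section is a regular 12-gon, circumradius = √(r²−h²) = √(8²−2.88²) = 7.464 (area = (12/2)·7.464²·sin(360°/12) = 167.12 mm²); the r=5 sphere at (-3, 5) slices to a regular 12-gon of circumradius 2.412 (√(r²−h²) with h=4.38 from center) (area = (12/2)·2.412²·sin(360°/12) = 17.45 mm²); Taking the first minus the rest: starting from the r=8 sphere (167.12 mm²), the r=5 sphere at (-3, 5) partially overlaps it — only the 14.76 mm² overlap (of its 17.45 mm²) is removed, clipping the outline — area = 152.36 mm²; (rotated 60° about Z; rotation is an isometry so areas/perimeters/island counts are preserved). So its area = 152.36 mm². Layer 34 is larger (152.36 vs 43.32 mm²).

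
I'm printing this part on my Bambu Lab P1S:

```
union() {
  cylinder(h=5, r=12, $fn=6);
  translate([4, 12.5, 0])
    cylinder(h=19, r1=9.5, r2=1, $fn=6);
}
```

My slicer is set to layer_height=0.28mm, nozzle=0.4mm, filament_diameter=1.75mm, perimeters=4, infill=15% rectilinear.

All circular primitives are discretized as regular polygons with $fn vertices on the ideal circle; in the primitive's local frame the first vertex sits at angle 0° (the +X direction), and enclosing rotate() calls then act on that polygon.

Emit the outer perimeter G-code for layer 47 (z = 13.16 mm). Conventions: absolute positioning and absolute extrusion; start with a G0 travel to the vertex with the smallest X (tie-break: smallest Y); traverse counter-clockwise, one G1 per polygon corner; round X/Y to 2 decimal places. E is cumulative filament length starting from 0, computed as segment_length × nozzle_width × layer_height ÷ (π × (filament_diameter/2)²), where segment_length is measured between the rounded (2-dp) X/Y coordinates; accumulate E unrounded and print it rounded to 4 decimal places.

At z = 13.16 mm: the cylinder is absent (z outside [0, 5]); the cone at (4, 12.5) contributes a regular 6-gon of circumradius 3.613 (interpolated between r1=9.5 and r2=1 at t=0.693); Merging all regions: only the cone at (4, 12.5) is present, so the union is just that shape — 1 connected region. The outline is a single polygon with 6 vertices. Extrusion per mm of travel: 0.4 × 0.28 / (π × 0.875²) = 0.046564. Accumulating E over each segment gives final E = 1.0096.

G0 X0.39 Y12.50 Z13.16
G1 X2.19 Y9.37 E0.1681
G1 X5.81 Y9.37 E0.3367
G1 X7.61 Y12.50 E0.5048
G1 X5.81 Y15.63 E0.6729
G1 X2.19 Y15.63 E0.8415
G1 X0.39 Y12.50 E1.0096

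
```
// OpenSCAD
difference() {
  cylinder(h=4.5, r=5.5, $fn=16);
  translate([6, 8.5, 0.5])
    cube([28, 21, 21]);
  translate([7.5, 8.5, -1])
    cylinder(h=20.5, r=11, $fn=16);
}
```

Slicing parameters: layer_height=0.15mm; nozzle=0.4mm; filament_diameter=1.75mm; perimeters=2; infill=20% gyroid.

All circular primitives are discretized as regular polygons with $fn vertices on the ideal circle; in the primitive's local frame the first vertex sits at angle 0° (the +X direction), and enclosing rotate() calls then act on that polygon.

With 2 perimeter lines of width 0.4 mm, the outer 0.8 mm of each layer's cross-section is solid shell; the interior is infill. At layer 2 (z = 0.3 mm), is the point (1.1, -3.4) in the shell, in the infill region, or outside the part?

At z = 0.3 mm: the r=5.5 cylinder gives a regular 16-gon of circumradius 5.5 (constant along its height); the cube at (6, 8.5) is absent (z outside [0.5, 21.5]); the r=11 cylinder at (7.5, 8.5) contributes a regular 16-gon of circumradius 11; Subtracting the remaining from the first: starting from the r=5.5 cylinder, the r=11 cylinder at (7.5, 8.5) partially overlaps it — only the 36.47 mm² overlap (of its 370.44 mm²) is removed, clipping the outline — 1 connected region. Overall, the cross-section is a single solid region. The nearest boundary edge runs (2.10, -5.08)→(-0.00, -5.50); distance from the point to it = 1.85 mm. The point is inside the cross-section and 1.85 mm from the nearest boundary — more than the 0.8 mm shell width (2 × 0.4), so it's in the infill interior.

infill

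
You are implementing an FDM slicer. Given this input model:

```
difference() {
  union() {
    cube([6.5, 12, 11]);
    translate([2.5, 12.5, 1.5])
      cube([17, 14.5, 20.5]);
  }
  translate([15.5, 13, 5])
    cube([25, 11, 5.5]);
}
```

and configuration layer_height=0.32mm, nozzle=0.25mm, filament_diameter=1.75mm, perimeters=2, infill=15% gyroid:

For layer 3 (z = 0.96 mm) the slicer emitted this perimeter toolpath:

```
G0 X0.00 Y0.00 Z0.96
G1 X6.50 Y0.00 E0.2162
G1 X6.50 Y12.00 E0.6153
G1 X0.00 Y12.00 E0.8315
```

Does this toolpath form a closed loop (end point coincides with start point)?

Start point (G0): (0.00, 0.00). End point (last G1): the path does not return to the start — open.

no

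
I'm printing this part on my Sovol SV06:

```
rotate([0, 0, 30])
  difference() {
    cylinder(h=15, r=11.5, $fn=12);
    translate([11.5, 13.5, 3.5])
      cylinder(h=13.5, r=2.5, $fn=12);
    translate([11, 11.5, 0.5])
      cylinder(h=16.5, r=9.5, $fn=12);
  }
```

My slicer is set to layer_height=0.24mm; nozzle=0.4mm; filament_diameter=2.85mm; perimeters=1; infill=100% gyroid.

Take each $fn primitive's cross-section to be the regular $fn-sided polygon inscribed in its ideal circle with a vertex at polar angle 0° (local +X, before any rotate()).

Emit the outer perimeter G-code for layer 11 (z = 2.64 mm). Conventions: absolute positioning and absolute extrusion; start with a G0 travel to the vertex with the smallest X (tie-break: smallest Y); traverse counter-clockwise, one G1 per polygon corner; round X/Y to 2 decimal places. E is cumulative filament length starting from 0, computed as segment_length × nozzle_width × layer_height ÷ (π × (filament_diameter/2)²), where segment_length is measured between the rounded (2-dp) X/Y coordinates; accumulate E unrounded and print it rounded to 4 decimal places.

At z = 2.64 mm: the r=11.5 cylinder contributes a regular 12-gon of circumradius 11.5; the cylinder at (11.5, 13.5) does not reach this height (z outside [3.5, 17]); the cylinder at (11, 11.5): section is a regular 12-gon, circumradius r=9.5; After the difference (first − rest): starting from the r=11.5 cylinder, the r=9.5 cylinder at (11, 11.5) partially overlaps it — only the 40.24 mm² overlap (of its 270.75 mm²) is removed, clipping the outline — 1 connected region; (whole slice rotated 30° about Z — lengths, areas and connectivity unchanged). The outline is a single polygon with 14 vertices. Extrusion per mm of travel: 0.4 × 0.24 / (π × 1.425²) = 0.015048. Accumulating E over each segment gives final E = 1.0774.

G0 X-11.50 Y0.00 Z2.64
G1 X-9.96 Y-5.75 E0.0896
G1 X-5.75 Y-9.96 E0.1792
G1 X0.00 Y-11.50 E0.2688
G1 X5.75 Y-9.96 E0.3583
G1 X9.96 Y-5.75 E0.4479
G1 X11.50 Y0.00 E0.5375
G1 X9.96 Y5.75 E0.6271
G1 X8.49 Y7.22 E0.6584
G1 X3.78 Y5.96 E0.7317
G1 X-0.97 Y7.23 E0.8057
G1 X-4.13 Y10.39 E0.8730
G1 X-5.75 Y9.96 E0.8982
G1 X-9.96 Y5.75 E0.9878
G1 X-11.50 Y0.00 E1.0774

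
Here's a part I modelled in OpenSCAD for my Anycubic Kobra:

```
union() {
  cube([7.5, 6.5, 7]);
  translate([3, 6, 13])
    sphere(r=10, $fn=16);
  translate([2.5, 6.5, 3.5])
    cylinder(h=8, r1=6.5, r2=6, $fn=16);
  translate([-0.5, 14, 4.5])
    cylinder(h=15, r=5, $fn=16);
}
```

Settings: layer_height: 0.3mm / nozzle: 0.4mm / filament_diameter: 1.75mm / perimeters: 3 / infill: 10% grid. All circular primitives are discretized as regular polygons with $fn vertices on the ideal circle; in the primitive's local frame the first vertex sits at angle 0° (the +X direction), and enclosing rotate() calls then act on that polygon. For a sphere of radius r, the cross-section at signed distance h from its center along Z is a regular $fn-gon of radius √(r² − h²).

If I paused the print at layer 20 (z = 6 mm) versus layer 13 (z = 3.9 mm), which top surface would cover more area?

Layer 20 (z = 6): the cube is present — its section is the full 7.5×6.5 rectangle (area 48.75 mm²); the r=10 sphere at (3, 6) contributes a regular 16-gon of circumradius √(10²−7²) = 7.141 (area = (16/2)·7.141²·sin(360°/16) = 156.13 mm²); the cone at (2.5, 6.5): at t=0.312 of its height the radius interpolates to r₁+(r₂−r₁)t = 6.344, giving a regular 16-gon of that circumradius (area = (16/2)·6.344²·sin(360°/16) = 123.20 mm²); the r=5 cylinder at (-0.5, 14) gives a regular 16-gon of circumradius 5 (constant along its height) (area = (16/2)·5.000²·sin(360°/16) = 76.54 mm²); Taking the union: the regions partially overlap — summed areas 404.62 mm² minus the doubly-counted overlap 189.64 mm² gives 214.98 mm² — area = 214.98 mm². So its area = 214.98 mm². Layer 13 (z = 3.9): the cube is present — its section is the full 7.5×6.5 rectangle (area 48.75 mm²); the r=10 sphere at (3, 6) slices to a regular 16-gon of circumradius 4.146 (√(r²−h²) with h=9.1 from center) (area = (16/2)·4.146²·sin(360°/16) = 52.63 mm²); the cone at (2.5, 6.5): at t=0.050 of its height the radius interpolates to r₁+(r₂−r₁)t = 6.475, giving a regular 16-gon of that circumradius (area = (16/2)·6.475²·sin(360°/16) = 128.35 mm²); the cylinder at (-0.5, 14) is absent (z outside [4.5, 19.5]); Taking the union: the regions partially overlap — summed areas 229.73 mm² minus the doubly-counted overlap 96.51 mm² gives 133.22 mm² — area = 133.22 mm². So its area = 133.22 mm². Layer 20 is larger (214.98 vs 133.22 mm²).

layer 20 (z = 6 mm)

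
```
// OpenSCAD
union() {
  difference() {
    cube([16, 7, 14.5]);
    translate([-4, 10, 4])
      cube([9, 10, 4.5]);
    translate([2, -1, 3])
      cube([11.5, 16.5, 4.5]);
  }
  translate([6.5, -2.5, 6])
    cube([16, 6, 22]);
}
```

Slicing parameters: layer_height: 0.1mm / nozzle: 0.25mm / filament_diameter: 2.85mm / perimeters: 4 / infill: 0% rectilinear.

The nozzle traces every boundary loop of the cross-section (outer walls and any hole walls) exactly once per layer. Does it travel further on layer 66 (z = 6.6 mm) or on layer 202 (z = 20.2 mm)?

layer 66 (z = 6.6 mm)

Layer 66 (z = 6.6): the 16×7 cube contributes its full rectangle (perimeter 46.00 mm); the cube at (-4, 10) is present — its section is the full 9×10 rectangle (perimeter 38.00 mm); the 11.5×16.5 cube at (2, -1) contributes its full rectangle (perimeter 56.00 mm); Subtracting the remaining from the first: starting from the 16×7 cube, the 9×10 cube at (-4, 10) misses the remaining region (no effect); the 11.5×16.5 cube at (2, -1) partially overlaps it — only the 80.50 mm² overlap (of its 189.75 mm²) is removed, clipping the outline — boundary = 37.00 mm; the 16×6 cube at (6.5, -2.5) contributes its full rectangle (perimeter 44.00 mm); Combining (union): the regions partially overlap (shared area 8.75 mm²), so the edge portions inside another operand are dropped and the merged outline is re-measured after clipping — boundary = 69.00 mm. So its perimeter = 69.00 mm. Layer 202 (z = 20.2): the cube is not intersected at this z (z outside [0, 14.5]); the cube at (-4, 10) is absent (z outside [4, 8.5]); the cube at (2, -1) does not reach this height (z outside [3, 7.5]); Subtracting the remaining from the first: the first operand is absent here, so nothing remains; the cube at (6.5, -2.5) (footprint 16×6) is included at this height (perimeter 44.00 mm); Combining (union): only the 16×6 cube at (6.5, -2.5) is present, so the union is just that shape — boundary = 44.00 mm. So its perimeter = 44.00 mm. Layer 66 is larger (69.00 vs 44.00 mm).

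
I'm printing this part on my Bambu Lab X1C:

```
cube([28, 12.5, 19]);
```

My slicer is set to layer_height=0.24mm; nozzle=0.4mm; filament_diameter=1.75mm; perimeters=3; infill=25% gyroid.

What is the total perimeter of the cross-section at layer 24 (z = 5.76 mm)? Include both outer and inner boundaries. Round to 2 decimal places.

At z = 5.76 mm: the cube is present — its section is the full 28×12.5 rectangle (perimeter 81.00 mm). Overall, the cross-section is a single solid region. Total boundary length (outer) = 81.00 mm.

81.00 mm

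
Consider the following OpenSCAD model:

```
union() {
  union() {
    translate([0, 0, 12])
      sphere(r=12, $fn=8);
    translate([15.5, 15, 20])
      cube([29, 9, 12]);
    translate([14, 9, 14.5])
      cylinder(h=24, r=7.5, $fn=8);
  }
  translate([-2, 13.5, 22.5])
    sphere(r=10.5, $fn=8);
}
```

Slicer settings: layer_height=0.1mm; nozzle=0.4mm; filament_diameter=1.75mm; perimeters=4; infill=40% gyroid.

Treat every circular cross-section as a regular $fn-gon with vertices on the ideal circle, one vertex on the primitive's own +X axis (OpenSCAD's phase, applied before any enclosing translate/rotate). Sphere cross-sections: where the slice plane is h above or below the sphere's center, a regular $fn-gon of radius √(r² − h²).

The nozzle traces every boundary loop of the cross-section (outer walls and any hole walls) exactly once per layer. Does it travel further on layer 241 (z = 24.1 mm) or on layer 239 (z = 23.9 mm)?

Layer 241 (z = 24.1): the sphere is absent (|z−center|=12.100 > r=12); the cube at (15.5, 15) (footprint 29×9) is included at this height (perimeter 76.00 mm); the cylinder at (14, 9): section is a regular 8-gon, circumradius r=7.5 (perimeter = 2·8·7.500·sin(180°/8) = 45.92 mm); Taking the union: the regions partially overlap (shared area 0.93 mm²), so the edge portions inside another operand are dropped and the merged outline is re-measured after clipping — boundary = 116.63 mm; the r=10.5 sphere at (-2, 13.5) contributes a regular 8-gon of circumradius √(10.5²−1.6²) = 10.377 (perimeter = 2·8·10.377·sin(180°/8) = 63.54 mm); Combining (union): the regions partially overlap (shared area 0.06 mm²), so the edge portions inside another operand are dropped and the merged outline is re-measured after clipping — boundary = 170.35 mm. So its perimeter = 170.35 mm. Layer 239 (z = 23.9): the sphere: section is a regular 8-gon, circumradius = √(r²−h²) = √(12²−11.9²) = 1.546 (perimeter = 2·8·1.546·sin(180°/8) = 9.47 mm); the cube at (15.5, 15) (footprint 29×9) is included at this height (perimeter 76.00 mm); the r=7.5 cylinder at (14, 9) contributes a regular 8-gon of circumradius 7.5 (perimeter = 2·8·7.500·sin(180°/8) = 45.92 mm); Taking the union: the regions partially overlap (shared area 0.93 mm²), so the edge portions inside another operand are dropped and the merged outline is re-measured after clipping — boundary = 126.09 mm; the r=10.5 sphere at (-2, 13.5) slices to a regular 8-gon of circumradius 10.406 (√(r²−h²) with h=1.4 from center) (perimeter = 2·8·10.406·sin(180°/8) = 63.72 mm); Merging all regions: the regions partially overlap (shared area 0.19 mm²), so the edge portions inside another operand are dropped and the merged outline is re-measured after clipping — boundary = 179.85 mm. So its perimeter = 179.85 mm. Layer 239 is larger (179.85 vs 170.35 mm).

layer 239 (z = 23.9 mm)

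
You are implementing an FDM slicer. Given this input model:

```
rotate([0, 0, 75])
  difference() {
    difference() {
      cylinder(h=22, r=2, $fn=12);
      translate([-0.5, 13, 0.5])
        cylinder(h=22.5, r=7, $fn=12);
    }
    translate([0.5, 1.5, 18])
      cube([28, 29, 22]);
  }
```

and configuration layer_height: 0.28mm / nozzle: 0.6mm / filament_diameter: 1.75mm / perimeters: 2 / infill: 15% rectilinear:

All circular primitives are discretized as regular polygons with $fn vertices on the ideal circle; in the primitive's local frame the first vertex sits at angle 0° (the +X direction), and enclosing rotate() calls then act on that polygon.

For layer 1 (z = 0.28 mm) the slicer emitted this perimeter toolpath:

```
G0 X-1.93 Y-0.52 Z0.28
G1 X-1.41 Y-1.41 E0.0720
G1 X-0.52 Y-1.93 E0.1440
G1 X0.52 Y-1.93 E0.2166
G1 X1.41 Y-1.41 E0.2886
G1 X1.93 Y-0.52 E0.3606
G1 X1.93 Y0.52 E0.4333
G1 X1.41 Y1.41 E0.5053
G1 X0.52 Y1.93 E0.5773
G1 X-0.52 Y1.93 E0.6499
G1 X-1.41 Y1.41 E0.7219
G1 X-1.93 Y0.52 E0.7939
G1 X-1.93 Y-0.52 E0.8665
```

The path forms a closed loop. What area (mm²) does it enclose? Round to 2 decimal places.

Apply the shoelace formula to the sequence of (X, Y) vertices; enclosed area = 11.97 mm².

11.97 mm²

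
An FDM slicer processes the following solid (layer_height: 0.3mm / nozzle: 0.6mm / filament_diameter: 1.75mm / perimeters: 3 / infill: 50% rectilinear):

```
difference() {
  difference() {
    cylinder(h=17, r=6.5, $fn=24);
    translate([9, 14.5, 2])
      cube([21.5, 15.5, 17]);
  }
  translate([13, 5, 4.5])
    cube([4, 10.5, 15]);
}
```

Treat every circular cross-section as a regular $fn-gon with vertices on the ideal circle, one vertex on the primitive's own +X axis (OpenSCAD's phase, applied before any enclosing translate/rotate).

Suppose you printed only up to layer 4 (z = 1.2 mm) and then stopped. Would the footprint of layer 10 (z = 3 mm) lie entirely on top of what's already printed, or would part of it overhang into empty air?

Compare the two slices. At z = 1.2: the cylinder: section is a regular 24-gon, circumradius r=6.5 (area = (24/2)·6.500²·sin(360°/24) = 131.22 mm²); the cube at (9, 14.5) is not intersected at this z (z outside [2, 19]); After the difference (first − rest): none of the subtracted shapes is present at this height, so the r=6.5 cylinder is unchanged — area = 131.22 mm²; the cube at (13, 5) does not reach this height (z outside [4.5, 19.5]); After the difference (first − rest): none of the subtracted shapes is present at this height, so the result so far is unchanged — area = 131.22 mm². At z = 3: the r=6.5 cylinder gives a regular 24-gon of circumradius 6.5 (constant along its height) (area = (24/2)·6.500²·sin(360°/24) = 131.22 mm²); the cube at (9, 14.5) is present — its section is the full 21.5×15.5 rectangle (area 333.25 mm²); Subtracting the remaining from the first: starting from the r=6.5 cylinder (131.22 mm²), the 21.5×15.5 cube at (9, 14.5) misses the remaining region (no effect) — area = 131.22 mm²; the cube at (13, 5) is not intersected at this z (z outside [4.5, 19.5]); Subtracting the remaining from the first: none of the subtracted shapes is present at this height, so that combined region is unchanged — area = 131.22 mm². Checking containment: the cross-section at z = 3 is a subset of the cross-section at z = 1.2.

entirely on top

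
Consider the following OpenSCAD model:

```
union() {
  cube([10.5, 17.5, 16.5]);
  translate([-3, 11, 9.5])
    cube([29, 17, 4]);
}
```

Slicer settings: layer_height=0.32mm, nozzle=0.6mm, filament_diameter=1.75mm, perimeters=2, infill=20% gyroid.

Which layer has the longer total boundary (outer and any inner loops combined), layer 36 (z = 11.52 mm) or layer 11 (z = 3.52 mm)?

Layer 36 (z = 11.52): the 10.5×17.5 cube contributes its full rectangle (perimeter 56.00 mm); the cube at (-3, 11) is present — its section is the full 29×17 rectangle (perimeter 92.00 mm); Taking the union: the regions partially overlap (shared area 68.25 mm²), so the edge portions inside another operand are dropped and the merged outline is re-measured after clipping — boundary = 114.00 mm. So its perimeter = 114.00 mm. Layer 11 (z = 3.52): the cube (footprint 10.5×17.5) is included at this height (perimeter 56.00 mm); the cube at (-3, 11) does not reach this height (z outside [9.5, 13.5]); Combining (union): only the 10.5×17.5 cube is present, so the union is just that shape — boundary = 56.00 mm. So its perimeter = 56.00 mm. Layer 36 is larger (114.00 vs 56.00 mm).

layer 36 (z = 11.52 mm)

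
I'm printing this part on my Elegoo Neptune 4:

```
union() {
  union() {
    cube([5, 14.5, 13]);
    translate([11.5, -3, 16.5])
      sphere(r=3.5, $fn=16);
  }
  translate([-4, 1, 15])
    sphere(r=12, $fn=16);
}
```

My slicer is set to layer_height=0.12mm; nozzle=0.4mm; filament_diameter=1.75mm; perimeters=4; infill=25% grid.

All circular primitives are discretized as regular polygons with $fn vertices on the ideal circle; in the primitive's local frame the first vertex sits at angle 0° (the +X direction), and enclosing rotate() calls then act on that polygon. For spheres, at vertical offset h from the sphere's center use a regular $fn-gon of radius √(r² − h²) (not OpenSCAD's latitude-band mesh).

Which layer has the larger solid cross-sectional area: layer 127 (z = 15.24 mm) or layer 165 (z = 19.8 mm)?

layer 127 (z = 15.24 mm)

Layer 127 (z = 15.24): the cube does not reach this height (z outside [0, 13]); the r=3.5 sphere at (11.5, -3) contributes a regular 16-gon of circumradius √(3.5²−1.26²) = 3.265 (area = (16/2)·3.265²·sin(360°/16) = 32.64 mm²); Combining (union): only the r=3.5 sphere at (11.5, -3) is present, so the union is just that shape — area = 32.64 mm²; the r=12 sphere at (-4, 1) slices to a regular 16-gon of circumradius 11.998 (√(r²−h²) with h=0.24 from center) (area = (16/2)·11.998²·sin(360°/16) = 440.67 mm²); Merging all regions: the 2 present regions are separate (no shared area or edge), so areas and boundary lengths simply add and each stays a separate island — area = 473.32 mm². So its area = 473.32 mm². Layer 165 (z = 19.8): the cube is not intersected at this z (z outside [0, 13]); the r=3.5 sphere at (11.5, -3) slices to a regular 16-gon of circumradius 1.166 (√(r²−h²) with h=3.3 from center) (area = (16/2)·1.166²·sin(360°/16) = 4.16 mm²); Taking the union: only the r=3.5 sphere at (11.5, -3) is present, so the union is just that shape — area = 4.16 mm²; the sphere at (-4, 1): section is a regular 16-gon, circumradius = √(r²−h²) = √(12²−4.8²) = 10.998 (area = (16/2)·10.998²·sin(360°/16) = 370.32 mm²); Taking the union: the 2 present regions are separate (no shared area or edge), so areas and boundary lengths simply add and each stays a separate island — area = 374.48 mm². So its area = 374.48 mm². Layer 127 is larger (473.32 vs 374.48 mm²).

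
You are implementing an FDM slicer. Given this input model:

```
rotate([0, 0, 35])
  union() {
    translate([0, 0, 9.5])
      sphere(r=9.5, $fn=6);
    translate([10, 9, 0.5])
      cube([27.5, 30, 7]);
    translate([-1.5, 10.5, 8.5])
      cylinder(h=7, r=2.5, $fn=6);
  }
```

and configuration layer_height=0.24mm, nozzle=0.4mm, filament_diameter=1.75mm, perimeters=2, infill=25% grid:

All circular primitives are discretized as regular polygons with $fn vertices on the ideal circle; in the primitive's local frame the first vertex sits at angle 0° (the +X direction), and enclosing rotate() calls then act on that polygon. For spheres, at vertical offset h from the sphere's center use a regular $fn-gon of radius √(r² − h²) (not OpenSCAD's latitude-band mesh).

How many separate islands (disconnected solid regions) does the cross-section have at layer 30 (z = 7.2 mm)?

2

At z = 7.2 mm: the r=9.5 sphere contributes a regular 6-gon of circumradius √(9.5²−2.3²) = 9.217; the cube at (10, 9) (footprint 27.5×30) is included at this height; the cylinder at (-1.5, 10.5) is not intersected at this z (z outside [8.5, 15.5]); Merging all regions: the 2 present regions are separate (no shared area or edge), so areas and boundary lengths simply add and each stays a separate island — 2 connected regions; (whole slice rotated 35° about Z — lengths, areas and connectivity unchanged). Overall, the cross-section has 2 separate islands. Island count = 2.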